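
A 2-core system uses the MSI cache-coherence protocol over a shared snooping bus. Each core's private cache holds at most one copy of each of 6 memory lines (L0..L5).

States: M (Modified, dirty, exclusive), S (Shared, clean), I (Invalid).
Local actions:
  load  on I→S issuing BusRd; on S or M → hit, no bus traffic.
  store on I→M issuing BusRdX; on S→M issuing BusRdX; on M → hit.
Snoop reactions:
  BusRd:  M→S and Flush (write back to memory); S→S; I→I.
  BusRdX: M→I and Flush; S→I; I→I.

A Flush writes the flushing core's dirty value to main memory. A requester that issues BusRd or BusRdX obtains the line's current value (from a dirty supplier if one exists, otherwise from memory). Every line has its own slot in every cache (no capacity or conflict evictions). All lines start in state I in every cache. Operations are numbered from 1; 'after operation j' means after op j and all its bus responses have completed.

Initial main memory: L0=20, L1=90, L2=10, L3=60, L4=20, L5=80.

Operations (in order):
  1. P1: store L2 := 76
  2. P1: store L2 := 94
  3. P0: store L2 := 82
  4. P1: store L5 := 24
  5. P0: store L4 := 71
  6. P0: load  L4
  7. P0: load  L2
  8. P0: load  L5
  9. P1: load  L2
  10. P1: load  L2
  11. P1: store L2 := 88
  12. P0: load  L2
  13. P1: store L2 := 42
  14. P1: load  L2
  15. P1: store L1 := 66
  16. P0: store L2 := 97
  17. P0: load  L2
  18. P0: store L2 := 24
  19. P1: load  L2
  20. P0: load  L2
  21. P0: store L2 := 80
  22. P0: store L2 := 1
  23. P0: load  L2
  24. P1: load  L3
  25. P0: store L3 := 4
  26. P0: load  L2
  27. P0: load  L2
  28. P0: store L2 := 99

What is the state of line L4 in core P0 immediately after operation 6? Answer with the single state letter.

state = M

1. P1: store L2 := 76  bus=[BusRdX]  L2: P0=I P1=M  mem[L2]=10
2. P1: store L2 := 94  bus=[-]  L2: P0=I P1=M  mem[L2]=10
3. P0: store L2 := 82  bus=[BusRdX,Flush]  L2: P0=M P1=I  mem[L2]=94
4. P1: store L5 := 24  bus=[BusRdX]  L5: P0=I P1=M  mem[L5]=80
5. P0: store L4 := 71  bus=[BusRdX]  L4: P0=M P1=I  mem[L4]=20
6. P0: load  L4  bus=[-]  L4: P0=M P1=I  mem[L4]=20
7. P0: load  L2  bus=[-]  L2: P0=M P1=I  mem[L2]=94
8. P0: load  L5  bus=[BusRd,Flush]  L5: P0=S P1=S  mem[L5]=24
9. P1: load  L2  bus=[BusRd,Flush]  L2: P0=S P1=S  mem[L2]=82
10. P1: load  L2  bus=[-]  L2: P0=S P1=S  mem[L2]=82
11. P1: store L2 := 88  bus=[BusRdX]  L2: P0=I P1=M  mem[L2]=82
12. P0: load  L2  bus=[BusRd,Flush]  L2: P0=S P1=S  mem[L2]=88
13. P1: store L2 := 42  bus=[BusRdX]  L2: P0=I P1=M  mem[L2]=88
14. P1: load  L2  bus=[-]  L2: P0=I P1=M  mem[L2]=88
15. P1: store L1 := 66  bus=[BusRdX]  L1: P0=I P1=M  mem[L1]=90
16. P0: store L2 := 97  bus=[BusRdX,Flush]  L2: P0=M P1=I  mem[L2]=42
17. P0: load  L2  bus=[-]  L2: P0=M P1=I  mem[L2]=42
18. P0: store L2 := 24  bus=[-]  L2: P0=M P1=I  mem[L2]=42
19. P1: load  L2  bus=[BusRd,Flush]  L2: P0=S P1=S  mem[L2]=24
20. P0: load  L2  bus=[-]  L2: P0=S P1=S  mem[L2]=24
21. P0: store L2 := 80  bus=[BusRdX]  L2: P0=M P1=I  mem[L2]=24
22. P0: store L2 := 1  bus=[-]  L2: P0=M P1=I  mem[L2]=24
23. P0: load  L2  bus=[-]  L2: P0=M P1=I  mem[L2]=24
24. P1: load  L3  bus=[BusRd]  L3: P0=I P1=S  mem[L3]=60
25. P0: store L3 := 4  bus=[BusRdX]  L3: P0=M P1=I  mem[L3]=60
26. P0: load  L2  bus=[-]  L2: P0=M P1=I  mem[L2]=24
27. P0: load  L2  bus=[-]  L2: P0=M P1=I  mem[L2]=24
28. P0: store L2 := 99  bus=[-]  L2: P0=M P1=I  mem[L2]=24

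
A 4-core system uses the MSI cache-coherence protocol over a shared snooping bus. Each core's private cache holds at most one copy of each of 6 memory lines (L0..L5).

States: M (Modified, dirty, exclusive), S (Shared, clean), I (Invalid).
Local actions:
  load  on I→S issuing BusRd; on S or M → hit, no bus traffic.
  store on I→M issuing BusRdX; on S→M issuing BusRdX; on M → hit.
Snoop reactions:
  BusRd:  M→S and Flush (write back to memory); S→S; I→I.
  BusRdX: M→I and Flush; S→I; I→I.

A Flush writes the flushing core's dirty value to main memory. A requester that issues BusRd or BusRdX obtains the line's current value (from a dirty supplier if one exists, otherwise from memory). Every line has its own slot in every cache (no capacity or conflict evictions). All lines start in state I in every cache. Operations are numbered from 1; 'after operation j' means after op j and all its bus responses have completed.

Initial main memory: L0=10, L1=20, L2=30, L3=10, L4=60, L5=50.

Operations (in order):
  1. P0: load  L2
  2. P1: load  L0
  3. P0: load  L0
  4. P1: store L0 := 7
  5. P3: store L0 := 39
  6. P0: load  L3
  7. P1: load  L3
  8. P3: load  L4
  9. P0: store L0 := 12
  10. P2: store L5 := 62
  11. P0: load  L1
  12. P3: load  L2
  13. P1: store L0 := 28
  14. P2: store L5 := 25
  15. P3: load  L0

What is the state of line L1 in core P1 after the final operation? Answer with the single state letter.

  op1 P0: load  L2 → S/I/I/I on L2; bus BusRd; mem=30
  op2 P1: load  L0 → I/S/I/I on L0; bus BusRd; mem=10
  op3 P0: load  L0 → S/S/I/I on L0; bus BusRd; mem=10
  op4 P1: store L0 := 7 → I/M/I/I on L0; bus BusRdX; mem=10
  op5 P3: store L0 := 39 → I/I/I/M on L0; bus BusRdX Flush; mem=7
  op6 P0: load  L3 → S/I/I/I on L3; bus BusRd; mem=10
  op7 P1: load  L3 → S/S/I/I on L3; bus BusRd; mem=10
  op8 P3: load  L4 → I/I/I/S on L4; bus BusRd; mem=60
  op9 P0: store L0 := 12 → M/I/I/I on L0; bus BusRdX Flush; mem=39
  op10 P2: store L5 := 62 → I/I/M/I on L5; bus BusRdX; mem=50
  op11 P0: load  L1 → S/I/I/I on L1; bus BusRd; mem=20
  op12 P3: load  L2 → S/I/I/S on L2; bus BusRd; mem=30
  op13 P1: store L0 := 28 → I/M/I/I on L0; bus BusRdX Flush; mem=12
  op14 P2: store L5 := 25 → I/I/M/I on L5; bus (none); mem=50
  op15 P3: load  L0 → I/S/I/S on L0; bus BusRd Flush; mem=28

state = I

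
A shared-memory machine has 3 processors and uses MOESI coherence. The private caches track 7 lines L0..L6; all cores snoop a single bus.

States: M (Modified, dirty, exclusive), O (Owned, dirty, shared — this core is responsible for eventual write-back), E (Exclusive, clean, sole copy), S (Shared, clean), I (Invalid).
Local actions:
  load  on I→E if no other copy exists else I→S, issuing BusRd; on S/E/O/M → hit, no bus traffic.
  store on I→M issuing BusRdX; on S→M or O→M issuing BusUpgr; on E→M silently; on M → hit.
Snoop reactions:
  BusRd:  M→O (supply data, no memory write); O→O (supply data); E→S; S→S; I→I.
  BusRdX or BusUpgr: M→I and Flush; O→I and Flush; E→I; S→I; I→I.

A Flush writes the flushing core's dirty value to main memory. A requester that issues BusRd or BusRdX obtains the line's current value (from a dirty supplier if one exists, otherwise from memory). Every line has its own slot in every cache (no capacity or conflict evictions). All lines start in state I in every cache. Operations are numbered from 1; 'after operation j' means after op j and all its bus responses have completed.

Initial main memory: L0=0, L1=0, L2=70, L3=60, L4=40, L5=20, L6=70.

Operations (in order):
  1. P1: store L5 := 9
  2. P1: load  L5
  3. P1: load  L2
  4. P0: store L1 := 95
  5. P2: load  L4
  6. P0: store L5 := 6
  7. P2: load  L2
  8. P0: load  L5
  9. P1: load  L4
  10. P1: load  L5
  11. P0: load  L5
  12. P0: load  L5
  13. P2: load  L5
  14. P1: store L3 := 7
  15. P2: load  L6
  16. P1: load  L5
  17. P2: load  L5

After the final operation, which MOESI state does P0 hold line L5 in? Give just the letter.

step 1: P1: store L5 := 9  ⟶  IMI  (L5)  txn=BusRdX  M[L5]=20
step 2: P1: load  L5  ⟶  IMI  (L5)  txn=∅  M[L5]=20
step 3: P1: load  L2  ⟶  IEI  (L2)  txn=BusRd  M[L2]=70
step 4: P0: store L1 := 95  ⟶  MII  (L1)  txn=BusRdX  M[L1]=0
step 5: P2: load  L4  ⟶  IIE  (L4)  txn=BusRd  M[L4]=40
step 6: P0: store L5 := 6  ⟶  MII  (L5)  txn=BusRdX+Flush  M[L5]=9
step 7: P2: load  L2  ⟶  ISS  (L2)  txn=BusRd  M[L2]=70
step 8: P0: load  L5  ⟶  MII  (L5)  txn=∅  M[L5]=9
step 9: P1: load  L4  ⟶  ISS  (L4)  txn=BusRd  M[L4]=40
step 10: P1: load  L5  ⟶  OSI  (L5)  txn=BusRd  M[L5]=9
step 11: P0: load  L5  ⟶  OSI  (L5)  txn=∅  M[L5]=9
step 12: P0: load  L5  ⟶  OSI  (L5)  txn=∅  M[L5]=9
step 13: P2: load  L5  ⟶  OSS  (L5)  txn=BusRd  M[L5]=9
step 14: P1: store L3 := 7  ⟶  IMI  (L3)  txn=BusRdX  M[L3]=60
step 15: P2: load  L6  ⟶  IIE  (L6)  txn=BusRd  M[L6]=70
step 16: P1: load  L5  ⟶  OSS  (L5)  txn=∅  M[L5]=9
step 17: P2: load  L5  ⟶  OSS  (L5)  txn=∅  M[L5]=9

state = O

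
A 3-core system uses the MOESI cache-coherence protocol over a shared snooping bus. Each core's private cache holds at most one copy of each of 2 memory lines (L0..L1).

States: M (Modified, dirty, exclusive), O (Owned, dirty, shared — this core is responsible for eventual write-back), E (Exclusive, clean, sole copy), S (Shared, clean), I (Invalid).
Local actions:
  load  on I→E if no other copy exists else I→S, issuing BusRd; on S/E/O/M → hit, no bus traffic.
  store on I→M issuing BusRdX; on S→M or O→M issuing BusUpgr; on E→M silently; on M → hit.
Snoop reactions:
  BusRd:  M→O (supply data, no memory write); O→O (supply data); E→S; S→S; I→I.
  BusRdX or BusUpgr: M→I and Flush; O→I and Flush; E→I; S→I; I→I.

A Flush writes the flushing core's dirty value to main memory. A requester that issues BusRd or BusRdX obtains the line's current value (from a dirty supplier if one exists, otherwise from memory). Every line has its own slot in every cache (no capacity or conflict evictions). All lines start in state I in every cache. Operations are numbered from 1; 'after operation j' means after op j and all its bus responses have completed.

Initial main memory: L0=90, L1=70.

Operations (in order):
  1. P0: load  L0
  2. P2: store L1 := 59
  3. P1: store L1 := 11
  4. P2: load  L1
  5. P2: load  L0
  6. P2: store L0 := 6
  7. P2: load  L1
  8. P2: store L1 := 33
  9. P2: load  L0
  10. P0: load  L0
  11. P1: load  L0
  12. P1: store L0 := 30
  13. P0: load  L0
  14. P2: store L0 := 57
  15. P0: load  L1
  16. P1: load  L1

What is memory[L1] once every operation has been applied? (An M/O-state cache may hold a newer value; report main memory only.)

memory[L1] = 11

[1] P0: load  L0 | P0:E(90), P1:I, P2:I | bus: BusRd
[2] P2: store L1 := 59 | P0:I, P1:I, P2:M(59) | bus: BusRdX
[3] P1: store L1 := 11 | P0:I, P1:M(11), P2:I | bus: BusRdX,Flush
[4] P2: load  L1 | P0:I, P1:O(11), P2:S(11) | bus: BusRd
[5] P2: load  L0 | P0:S(90), P1:I, P2:S(90) | bus: BusRd
[6] P2: store L0 := 6 | P0:I, P1:I, P2:M(6) | bus: BusUpgr
[7] P2: load  L1 | P0:I, P1:O(11), P2:S(11) | bus: none
[8] P2: store L1 := 33 | P0:I, P1:I, P2:M(33) | bus: BusUpgr,Flush
[9] P2: load  L0 | P0:I, P1:I, P2:M(6) | bus: none
[10] P0: load  L0 | P0:S(6), P1:I, P2:O(6) | bus: BusRd
[11] P1: load  L0 | P0:S(6), P1:S(6), P2:O(6) | bus: BusRd
[12] P1: store L0 := 30 | P0:I, P1:M(30), P2:I | bus: BusUpgr,Flush
[13] P0: load  L0 | P0:S(30), P1:O(30), P2:I | bus: BusRd
[14] P2: store L0 := 57 | P0:I, P1:I, P2:M(57) | bus: BusRdX,Flush
[15] P0: load  L1 | P0:S(33), P1:I, P2:O(33) | bus: BusRd
[16] P1: load  L1 | P0:S(33), P1:S(33), P2:O(33) | bus: BusRd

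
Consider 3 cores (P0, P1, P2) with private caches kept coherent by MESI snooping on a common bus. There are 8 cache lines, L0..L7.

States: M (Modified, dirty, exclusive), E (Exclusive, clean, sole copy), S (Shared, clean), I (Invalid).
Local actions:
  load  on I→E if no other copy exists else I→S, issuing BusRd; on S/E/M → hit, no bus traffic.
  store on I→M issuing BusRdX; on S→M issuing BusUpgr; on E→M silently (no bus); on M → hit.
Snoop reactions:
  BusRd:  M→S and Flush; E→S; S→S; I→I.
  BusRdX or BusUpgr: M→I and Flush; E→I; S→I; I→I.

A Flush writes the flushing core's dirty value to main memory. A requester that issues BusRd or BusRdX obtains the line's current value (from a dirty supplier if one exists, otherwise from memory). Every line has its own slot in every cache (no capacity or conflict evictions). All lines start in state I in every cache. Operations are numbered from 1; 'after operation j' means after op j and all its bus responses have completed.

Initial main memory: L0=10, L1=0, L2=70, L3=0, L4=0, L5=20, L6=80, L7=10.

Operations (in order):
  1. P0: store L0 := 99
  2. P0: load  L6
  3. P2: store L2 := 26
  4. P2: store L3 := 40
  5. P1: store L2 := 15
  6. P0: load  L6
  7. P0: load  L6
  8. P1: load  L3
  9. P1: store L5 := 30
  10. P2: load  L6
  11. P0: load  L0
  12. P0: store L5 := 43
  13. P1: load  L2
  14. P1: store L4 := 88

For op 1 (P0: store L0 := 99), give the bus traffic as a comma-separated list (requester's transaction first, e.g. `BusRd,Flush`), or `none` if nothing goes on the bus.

step 1: P0: store L0 := 99  ⟶  MII  (L0)  txn=BusRdX  M[L0]=10
step 2: P0: load  L6  ⟶  EII  (L6)  txn=BusRd  M[L6]=80
step 3: P2: store L2 := 26  ⟶  IIM  (L2)  txn=BusRdX  M[L2]=70
step 4: P2: store L3 := 40  ⟶  IIM  (L3)  txn=BusRdX  M[L3]=0
step 5: P1: store L2 := 15  ⟶  IMI  (L2)  txn=BusRdX+Flush  M[L2]=26
step 6: P0: load  L6  ⟶  EII  (L6)  txn=∅  M[L6]=80
step 7: P0: load  L6  ⟶  EII  (L6)  txn=∅  M[L6]=80
step 8: P1: load  L3  ⟶  ISS  (L3)  txn=BusRd+Flush  M[L3]=40
step 9: P1: store L5 := 30  ⟶  IMI  (L5)  txn=BusRdX  M[L5]=20
step 10: P2: load  L6  ⟶  SIS  (L6)  txn=BusRd  M[L6]=80
step 11: P0: load  L0  ⟶  MII  (L0)  txn=∅  M[L0]=10
step 12: P0: store L5 := 43  ⟶  MII  (L5)  txn=BusRdX+Flush  M[L5]=30
step 13: P1: load  L2  ⟶  IMI  (L2)  txn=∅  M[L2]=26
step 14: P1: store L4 := 88  ⟶  IMI  (L4)  txn=BusRdX  M[L4]=0

bus = BusRdX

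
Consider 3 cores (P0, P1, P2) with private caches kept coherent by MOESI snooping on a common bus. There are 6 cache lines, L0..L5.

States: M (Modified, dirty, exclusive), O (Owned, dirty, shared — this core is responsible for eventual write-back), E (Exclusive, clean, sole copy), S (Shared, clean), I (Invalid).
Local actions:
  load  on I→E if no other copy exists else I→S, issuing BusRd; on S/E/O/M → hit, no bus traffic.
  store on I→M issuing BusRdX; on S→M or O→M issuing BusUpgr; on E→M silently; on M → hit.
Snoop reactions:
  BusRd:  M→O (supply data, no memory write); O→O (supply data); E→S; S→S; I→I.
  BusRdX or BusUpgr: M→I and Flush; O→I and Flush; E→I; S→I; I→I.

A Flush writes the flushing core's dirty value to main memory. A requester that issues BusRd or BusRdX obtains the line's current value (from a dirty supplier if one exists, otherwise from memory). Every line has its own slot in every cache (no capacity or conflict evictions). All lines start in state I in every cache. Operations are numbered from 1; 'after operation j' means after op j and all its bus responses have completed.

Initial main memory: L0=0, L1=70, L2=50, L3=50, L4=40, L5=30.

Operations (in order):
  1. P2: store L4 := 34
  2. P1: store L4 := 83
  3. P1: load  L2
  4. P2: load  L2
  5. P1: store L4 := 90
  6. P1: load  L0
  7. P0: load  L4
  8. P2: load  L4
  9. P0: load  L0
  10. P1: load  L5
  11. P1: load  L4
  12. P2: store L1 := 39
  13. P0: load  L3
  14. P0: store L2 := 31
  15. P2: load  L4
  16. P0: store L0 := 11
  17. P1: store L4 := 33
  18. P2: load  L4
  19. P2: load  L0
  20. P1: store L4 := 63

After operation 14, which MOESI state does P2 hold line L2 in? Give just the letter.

state = I

[1] P2: store L4 := 34 | P0:I, P1:I, P2:M(34) | bus: BusRdX
[2] P1: store L4 := 83 | P0:I, P1:M(83), P2:I | bus: BusRdX,Flush
[3] P1: load  L2 | P0:I, P1:E(50), P2:I | bus: BusRd
[4] P2: load  L2 | P0:I, P1:S(50), P2:S(50) | bus: BusRd
[5] P1: store L4 := 90 | P0:I, P1:M(90), P2:I | bus: none
[6] P1: load  L0 | P0:I, P1:E(0), P2:I | bus: BusRd
[7] P0: load  L4 | P0:S(90), P1:O(90), P2:I | bus: BusRd
[8] P2: load  L4 | P0:S(90), P1:O(90), P2:S(90) | bus: BusRd
[9] P0: load  L0 | P0:S(0), P1:S(0), P2:I | bus: BusRd
[10] P1: load  L5 | P0:I, P1:E(30), P2:I | bus: BusRd
[11] P1: load  L4 | P0:S(90), P1:O(90), P2:S(90) | bus: none
[12] P2: store L1 := 39 | P0:I, P1:I, P2:M(39) | bus: BusRdX
[13] P0: load  L3 | P0:E(50), P1:I, P2:I | bus: BusRd
[14] P0: store L2 := 31 | P0:M(31), P1:I, P2:I | bus: BusRdX
[15] P2: load  L4 | P0:S(90), P1:O(90), P2:S(90) | bus: none
[16] P0: store L0 := 11 | P0:M(11), P1:I, P2:I | bus: BusUpgr
[17] P1: store L4 := 33 | P0:I, P1:M(33), P2:I | bus: BusUpgr
[18] P2: load  L4 | P0:I, P1:O(33), P2:S(33) | bus: BusRd
[19] P2: load  L0 | P0:O(11), P1:I, P2:S(11) | bus: BusRd
[20] P1: store L4 := 63 | P0:I, P1:M(63), P2:I | bus: BusUpgr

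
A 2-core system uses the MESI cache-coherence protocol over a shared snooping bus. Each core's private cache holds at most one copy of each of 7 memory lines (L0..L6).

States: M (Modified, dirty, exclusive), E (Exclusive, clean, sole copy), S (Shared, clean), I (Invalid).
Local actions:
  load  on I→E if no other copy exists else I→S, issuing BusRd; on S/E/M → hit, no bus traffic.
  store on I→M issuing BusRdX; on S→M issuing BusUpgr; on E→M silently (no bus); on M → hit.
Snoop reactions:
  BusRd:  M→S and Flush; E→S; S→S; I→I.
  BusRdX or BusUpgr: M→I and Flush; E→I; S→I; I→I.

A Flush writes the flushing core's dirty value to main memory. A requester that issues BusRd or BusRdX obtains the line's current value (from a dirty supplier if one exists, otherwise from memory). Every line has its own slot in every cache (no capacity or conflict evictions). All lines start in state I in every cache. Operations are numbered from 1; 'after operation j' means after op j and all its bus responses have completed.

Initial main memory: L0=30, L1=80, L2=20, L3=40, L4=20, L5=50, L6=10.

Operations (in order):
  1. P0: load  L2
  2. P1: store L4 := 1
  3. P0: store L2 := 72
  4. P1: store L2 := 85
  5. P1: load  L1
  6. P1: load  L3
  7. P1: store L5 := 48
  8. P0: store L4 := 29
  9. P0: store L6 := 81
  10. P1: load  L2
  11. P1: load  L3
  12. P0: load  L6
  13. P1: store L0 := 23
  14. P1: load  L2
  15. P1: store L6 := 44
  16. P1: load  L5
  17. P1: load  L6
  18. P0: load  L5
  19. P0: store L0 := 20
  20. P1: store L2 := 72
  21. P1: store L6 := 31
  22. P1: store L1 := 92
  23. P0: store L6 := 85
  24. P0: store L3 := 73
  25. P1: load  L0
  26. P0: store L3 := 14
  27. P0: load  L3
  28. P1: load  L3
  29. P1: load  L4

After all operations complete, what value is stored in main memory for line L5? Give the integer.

step 1: P0: load  L2  ⟶  EI  (L2)  txn=BusRd  M[L2]=20
step 2: P1: store L4 := 1  ⟶  IM  (L4)  txn=BusRdX  M[L4]=20
step 3: P0: store L2 := 72  ⟶  MI  (L2)  txn=∅  M[L2]=20
step 4: P1: store L2 := 85  ⟶  IM  (L2)  txn=BusRdX+Flush  M[L2]=72
step 5: P1: load  L1  ⟶  IE  (L1)  txn=BusRd  M[L1]=80
step 6: P1: load  L3  ⟶  IE  (L3)  txn=BusRd  M[L3]=40
step 7: P1: store L5 := 48  ⟶  IM  (L5)  txn=BusRdX  M[L5]=50
step 8: P0: store L4 := 29  ⟶  MI  (L4)  txn=BusRdX+Flush  M[L4]=1
step 9: P0: store L6 := 81  ⟶  MI  (L6)  txn=BusRdX  M[L6]=10
step 10: P1: load  L2  ⟶  IM  (L2)  txn=∅  M[L2]=72
step 11: P1: load  L3  ⟶  IE  (L3)  txn=∅  M[L3]=40
step 12: P0: load  L6  ⟶  MI  (L6)  txn=∅  M[L6]=10
step 13: P1: store L0 := 23  ⟶  IM  (L0)  txn=BusRdX  M[L0]=30
step 14: P1: load  L2  ⟶  IM  (L2)  txn=∅  M[L2]=72
step 15: P1: store L6 := 44  ⟶  IM  (L6)  txn=BusRdX+Flush  M[L6]=81
step 16: P1: load  L5  ⟶  IM  (L5)  txn=∅  M[L5]=50
step 17: P1: load  L6  ⟶  IM  (L6)  txn=∅  M[L6]=81
step 18: P0: load  L5  ⟶  SS  (L5)  txn=BusRd+Flush  M[L5]=48
step 19: P0: store L0 := 20  ⟶  MI  (L0)  txn=BusRdX+Flush  M[L0]=23
step 20: P1: store L2 := 72  ⟶  IM  (L2)  txn=∅  M[L2]=72
step 21: P1: store L6 := 31  ⟶  IM  (L6)  txn=∅  M[L6]=81
step 22: P1: store L1 := 92  ⟶  IM  (L1)  txn=∅  M[L1]=80
step 23: P0: store L6 := 85  ⟶  MI  (L6)  txn=BusRdX+Flush  M[L6]=31
step 24: P0: store L3 := 73  ⟶  MI  (L3)  txn=BusRdX  M[L3]=40
step 25: P1: load  L0  ⟶  SS  (L0)  txn=BusRd+Flush  M[L0]=20
step 26: P0: store L3 := 14  ⟶  MI  (L3)  txn=∅  M[L3]=40
step 27: P0: load  L3  ⟶  MI  (L3)  txn=∅  M[L3]=40
step 28: P1: load  L3  ⟶  SS  (L3)  txn=BusRd+Flush  M[L3]=14
step 29: P1: load  L4  ⟶  SS  (L4)  txn=BusRd+Flush  M[L4]=29

memory[L5] = 48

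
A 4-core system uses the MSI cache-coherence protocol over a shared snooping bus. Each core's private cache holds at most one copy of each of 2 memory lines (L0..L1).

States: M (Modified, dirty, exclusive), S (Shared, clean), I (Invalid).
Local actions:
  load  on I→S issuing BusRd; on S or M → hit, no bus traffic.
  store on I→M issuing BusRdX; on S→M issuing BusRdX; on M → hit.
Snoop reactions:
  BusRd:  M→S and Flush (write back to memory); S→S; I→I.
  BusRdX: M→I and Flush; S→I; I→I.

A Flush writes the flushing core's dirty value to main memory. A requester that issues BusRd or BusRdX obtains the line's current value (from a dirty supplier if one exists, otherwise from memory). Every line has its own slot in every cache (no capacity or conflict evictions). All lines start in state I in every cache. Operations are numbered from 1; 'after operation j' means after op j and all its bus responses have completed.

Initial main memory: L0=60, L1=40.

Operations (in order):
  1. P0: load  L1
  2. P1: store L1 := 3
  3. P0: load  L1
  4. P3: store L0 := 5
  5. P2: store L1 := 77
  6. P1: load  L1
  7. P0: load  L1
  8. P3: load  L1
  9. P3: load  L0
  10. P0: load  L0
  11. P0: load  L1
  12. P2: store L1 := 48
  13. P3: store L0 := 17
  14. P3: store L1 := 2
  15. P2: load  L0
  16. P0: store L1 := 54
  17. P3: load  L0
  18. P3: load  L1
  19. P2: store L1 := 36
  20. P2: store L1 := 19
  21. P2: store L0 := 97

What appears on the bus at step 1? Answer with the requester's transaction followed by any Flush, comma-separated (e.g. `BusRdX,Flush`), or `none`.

bus = BusRd

step 1: P0: load  L1  ⟶  SIII  (L1)  txn=BusRd  M[L1]=40
step 2: P1: store L1 := 3  ⟶  IMII  (L1)  txn=BusRdX  M[L1]=40
step 3: P0: load  L1  ⟶  SSII  (L1)  txn=BusRd+Flush  M[L1]=3
step 4: P3: store L0 := 5  ⟶  IIIM  (L0)  txn=BusRdX  M[L0]=60
step 5: P2: store L1 := 77  ⟶  IIMI  (L1)  txn=BusRdX  M[L1]=3
step 6: P1: load  L1  ⟶  ISSI  (L1)  txn=BusRd+Flush  M[L1]=77
step 7: P0: load  L1  ⟶  SSSI  (L1)  txn=BusRd  M[L1]=77
step 8: P3: load  L1  ⟶  SSSS  (L1)  txn=BusRd  M[L1]=77
step 9: P3: load  L0  ⟶  IIIM  (L0)  txn=∅  M[L0]=60
step 10: P0: load  L0  ⟶  SIIS  (L0)  txn=BusRd+Flush  M[L0]=5
step 11: P0: load  L1  ⟶  SSSS  (L1)  txn=∅  M[L1]=77
step 12: P2: store L1 := 48  ⟶  IIMI  (L1)  txn=BusRdX  M[L1]=77
step 13: P3: store L0 := 17  ⟶  IIIM  (L0)  txn=BusRdX  M[L0]=5
step 14: P3: store L1 := 2  ⟶  IIIM  (L1)  txn=BusRdX+Flush  M[L1]=48
step 15: P2: load  L0  ⟶  IISS  (L0)  txn=BusRd+Flush  M[L0]=17
step 16: P0: store L1 := 54  ⟶  MIII  (L1)  txn=BusRdX+Flush  M[L1]=2
step 17: P3: load  L0  ⟶  IISS  (L0)  txn=∅  M[L0]=17
step 18: P3: load  L1  ⟶  SIIS  (L1)  txn=BusRd+Flush  M[L1]=54
step 19: P2: store L1 := 36  ⟶  IIMI  (L1)  txn=BusRdX  M[L1]=54
step 20: P2: store L1 := 19  ⟶  IIMI  (L1)  txn=∅  M[L1]=54
step 21: P2: store L0 := 97  ⟶  IIMI  (L0)  txn=BusRdX  M[L0]=17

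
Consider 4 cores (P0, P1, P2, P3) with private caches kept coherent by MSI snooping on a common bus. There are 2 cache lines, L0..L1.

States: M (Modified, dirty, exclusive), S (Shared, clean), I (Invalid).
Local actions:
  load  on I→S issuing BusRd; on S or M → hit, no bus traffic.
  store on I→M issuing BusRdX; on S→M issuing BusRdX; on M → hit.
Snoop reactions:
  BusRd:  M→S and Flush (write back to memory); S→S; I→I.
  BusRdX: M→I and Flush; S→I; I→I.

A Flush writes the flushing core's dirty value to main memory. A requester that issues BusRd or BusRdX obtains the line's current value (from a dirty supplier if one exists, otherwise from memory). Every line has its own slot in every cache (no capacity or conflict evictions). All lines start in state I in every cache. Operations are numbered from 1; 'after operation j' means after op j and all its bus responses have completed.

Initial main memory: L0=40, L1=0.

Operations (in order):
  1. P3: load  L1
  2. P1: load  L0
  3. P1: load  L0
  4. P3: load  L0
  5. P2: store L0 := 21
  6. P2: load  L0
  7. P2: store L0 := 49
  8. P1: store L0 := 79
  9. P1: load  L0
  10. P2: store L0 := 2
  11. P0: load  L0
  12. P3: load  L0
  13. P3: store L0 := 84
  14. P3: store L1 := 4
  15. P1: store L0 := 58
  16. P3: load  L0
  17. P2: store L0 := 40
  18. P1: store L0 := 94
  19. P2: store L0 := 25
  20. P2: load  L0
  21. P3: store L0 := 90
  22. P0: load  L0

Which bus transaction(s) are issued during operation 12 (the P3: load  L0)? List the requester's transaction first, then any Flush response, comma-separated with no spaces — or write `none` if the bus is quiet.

bus = BusRd

  op1 P3: load  L1 → I/I/I/S on L1; bus BusRd; mem=0
  op2 P1: load  L0 → I/S/I/I on L0; bus BusRd; mem=40
  op3 P1: load  L0 → I/S/I/I on L0; bus (none); mem=40
  op4 P3: load  L0 → I/S/I/S on L0; bus BusRd; mem=40
  op5 P2: store L0 := 21 → I/I/M/I on L0; bus BusRdX; mem=40
  op6 P2: load  L0 → I/I/M/I on L0; bus (none); mem=40
  op7 P2: store L0 := 49 → I/I/M/I on L0; bus (none); mem=40
  op8 P1: store L0 := 79 → I/M/I/I on L0; bus BusRdX Flush; mem=49
  op9 P1: load  L0 → I/M/I/I on L0; bus (none); mem=49
  op10 P2: store L0 := 2 → I/I/M/I on L0; bus BusRdX Flush; mem=79
  op11 P0: load  L0 → S/I/S/I on L0; bus BusRd Flush; mem=2
  op12 P3: load  L0 → S/I/S/S on L0; bus BusRd; mem=2
  op13 P3: store L0 := 84 → I/I/I/M on L0; bus BusRdX; mem=2
  op14 P3: store L1 := 4 → I/I/I/M on L1; bus BusRdX; mem=0
  op15 P1: store L0 := 58 → I/M/I/I on L0; bus BusRdX Flush; mem=84
  op16 P3: load  L0 → I/S/I/S on L0; bus BusRd Flush; mem=58
  op17 P2: store L0 := 40 → I/I/M/I on L0; bus BusRdX; mem=58
  op18 P1: store L0 := 94 → I/M/I/I on L0; bus BusRdX Flush; mem=40
  op19 P2: store L0 := 25 → I/I/M/I on L0; bus BusRdX Flush; mem=94
  op20 P2: load  L0 → I/I/M/I on L0; bus (none); mem=94
  op21 P3: store L0 := 90 → I/I/I/M on L0; bus BusRdX Flush; mem=25
  op22 P0: load  L0 → S/I/I/S on L0; bus BusRd Flush; mem=90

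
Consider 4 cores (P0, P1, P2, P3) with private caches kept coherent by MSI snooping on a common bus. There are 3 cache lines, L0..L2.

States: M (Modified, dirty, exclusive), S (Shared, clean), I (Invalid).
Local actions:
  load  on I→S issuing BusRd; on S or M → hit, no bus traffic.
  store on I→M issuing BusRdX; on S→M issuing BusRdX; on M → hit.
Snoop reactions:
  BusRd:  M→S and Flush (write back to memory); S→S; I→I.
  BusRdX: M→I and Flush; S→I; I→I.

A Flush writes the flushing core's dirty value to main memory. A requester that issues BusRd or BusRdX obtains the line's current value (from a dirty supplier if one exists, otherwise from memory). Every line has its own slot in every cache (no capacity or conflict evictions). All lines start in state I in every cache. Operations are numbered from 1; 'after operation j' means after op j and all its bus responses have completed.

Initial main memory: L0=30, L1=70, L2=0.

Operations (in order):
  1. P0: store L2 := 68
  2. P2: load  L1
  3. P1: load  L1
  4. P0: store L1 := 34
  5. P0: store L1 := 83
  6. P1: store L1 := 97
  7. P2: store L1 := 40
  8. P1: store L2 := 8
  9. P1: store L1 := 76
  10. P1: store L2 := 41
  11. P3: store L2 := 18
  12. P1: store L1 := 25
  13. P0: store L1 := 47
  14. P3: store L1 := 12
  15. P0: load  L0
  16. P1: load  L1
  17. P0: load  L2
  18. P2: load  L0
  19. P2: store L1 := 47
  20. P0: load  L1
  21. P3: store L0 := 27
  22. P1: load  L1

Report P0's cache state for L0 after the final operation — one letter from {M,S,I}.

state = I

1. P0: store L2 := 68  bus=[BusRdX]  L2: P0=M P1=I P2=I P3=I  mem[L2]=0
2. P2: load  L1  bus=[BusRd]  L1: P0=I P1=I P2=S P3=I  mem[L1]=70
3. P1: load  L1  bus=[BusRd]  L1: P0=I P1=S P2=S P3=I  mem[L1]=70
4. P0: store L1 := 34  bus=[BusRdX]  L1: P0=M P1=I P2=I P3=I  mem[L1]=70
5. P0: store L1 := 83  bus=[-]  L1: P0=M P1=I P2=I P3=I  mem[L1]=70
6. P1: store L1 := 97  bus=[BusRdX,Flush]  L1: P0=I P1=M P2=I P3=I  mem[L1]=83
7. P2: store L1 := 40  bus=[BusRdX,Flush]  L1: P0=I P1=I P2=M P3=I  mem[L1]=97
8. P1: store L2 := 8  bus=[BusRdX,Flush]  L2: P0=I P1=M P2=I P3=I  mem[L2]=68
9. P1: store L1 := 76  bus=[BusRdX,Flush]  L1: P0=I P1=M P2=I P3=I  mem[L1]=40
10. P1: store L2 := 41  bus=[-]  L2: P0=I P1=M P2=I P3=I  mem[L2]=68
11. P3: store L2 := 18  bus=[BusRdX,Flush]  L2: P0=I P1=I P2=I P3=M  mem[L2]=41
12. P1: store L1 := 25  bus=[-]  L1: P0=I P1=M P2=I P3=I  mem[L1]=40
13. P0: store L1 := 47  bus=[BusRdX,Flush]  L1: P0=M P1=I P2=I P3=I  mem[L1]=25
14. P3: store L1 := 12  bus=[BusRdX,Flush]  L1: P0=I P1=I P2=I P3=M  mem[L1]=47
15. P0: load  L0  bus=[BusRd]  L0: P0=S P1=I P2=I P3=I  mem[L0]=30
16. P1: load  L1  bus=[BusRd,Flush]  L1: P0=I P1=S P2=I P3=S  mem[L1]=12
17. P0: load  L2  bus=[BusRd,Flush]  L2: P0=S P1=I P2=I P3=S  mem[L2]=18
18. P2: load  L0  bus=[BusRd]  L0: P0=S P1=I P2=S P3=I  mem[L0]=30
19. P2: store L1 := 47  bus=[BusRdX]  L1: P0=I P1=I P2=M P3=I  mem[L1]=12
20. P0: load  L1  bus=[BusRd,Flush]  L1: P0=S P1=I P2=S P3=I  mem[L1]=47
21. P3: store L0 := 27  bus=[BusRdX]  L0: P0=I P1=I P2=I P3=M  mem[L0]=30
22. P1: load  L1  bus=[BusRd]  L1: P0=S P1=S P2=S P3=I  mem[L1]=47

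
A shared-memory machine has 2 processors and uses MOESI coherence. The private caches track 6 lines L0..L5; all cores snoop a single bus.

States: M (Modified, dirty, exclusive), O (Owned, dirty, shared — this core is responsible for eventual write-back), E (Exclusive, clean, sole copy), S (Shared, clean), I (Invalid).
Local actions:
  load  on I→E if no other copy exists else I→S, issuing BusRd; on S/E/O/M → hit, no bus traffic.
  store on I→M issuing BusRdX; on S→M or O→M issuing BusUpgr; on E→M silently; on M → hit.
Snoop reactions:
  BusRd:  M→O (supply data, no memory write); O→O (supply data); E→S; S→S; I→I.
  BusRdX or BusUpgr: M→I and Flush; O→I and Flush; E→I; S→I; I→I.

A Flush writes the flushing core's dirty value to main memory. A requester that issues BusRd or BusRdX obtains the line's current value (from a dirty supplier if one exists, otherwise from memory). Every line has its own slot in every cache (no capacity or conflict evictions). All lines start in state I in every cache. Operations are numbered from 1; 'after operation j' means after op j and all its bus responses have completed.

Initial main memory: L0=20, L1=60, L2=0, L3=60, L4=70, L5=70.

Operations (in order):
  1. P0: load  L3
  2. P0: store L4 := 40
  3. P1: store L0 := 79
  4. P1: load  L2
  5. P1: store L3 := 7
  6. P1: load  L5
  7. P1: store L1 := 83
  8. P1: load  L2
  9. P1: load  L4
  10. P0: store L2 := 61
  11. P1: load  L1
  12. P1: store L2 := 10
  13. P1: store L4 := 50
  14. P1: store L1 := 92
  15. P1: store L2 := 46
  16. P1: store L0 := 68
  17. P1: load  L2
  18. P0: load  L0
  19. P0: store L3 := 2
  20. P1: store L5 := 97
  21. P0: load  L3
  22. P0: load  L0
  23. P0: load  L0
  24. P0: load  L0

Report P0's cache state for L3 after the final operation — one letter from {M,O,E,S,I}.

[1] P0: load  L3 | P0:E(60), P1:I | bus: BusRd
[2] P0: store L4 := 40 | P0:M(40), P1:I | bus: BusRdX
[3] P1: store L0 := 79 | P0:I, P1:M(79) | bus: BusRdX
[4] P1: load  L2 | P0:I, P1:E(0) | bus: BusRd
[5] P1: store L3 := 7 | P0:I, P1:M(7) | bus: BusRdX
[6] P1: load  L5 | P0:I, P1:E(70) | bus: BusRd
[7] P1: store L1 := 83 | P0:I, P1:M(83) | bus: BusRdX
[8] P1: load  L2 | P0:I, P1:E(0) | bus: none
[9] P1: load  L4 | P0:O(40), P1:S(40) | bus: BusRd
[10] P0: store L2 := 61 | P0:M(61), P1:I | bus: BusRdX
[11] P1: load  L1 | P0:I, P1:M(83) | bus: none
[12] P1: store L2 := 10 | P0:I, P1:M(10) | bus: BusRdX,Flush
[13] P1: store L4 := 50 | P0:I, P1:M(50) | bus: BusUpgr,Flush
[14] P1: store L1 := 92 | P0:I, P1:M(92) | bus: none
[15] P1: store L2 := 46 | P0:I, P1:M(46) | bus: none
[16] P1: store L0 := 68 | P0:I, P1:M(68) | bus: none
[17] P1: load  L2 | P0:I, P1:M(46) | bus: none
[18] P0: load  L0 | P0:S(68), P1:O(68) | bus: BusRd
[19] P0: store L3 := 2 | P0:M(2), P1:I | bus: BusRdX,Flush
[20] P1: store L5 := 97 | P0:I, P1:M(97) | bus: none
[21] P0: load  L3 | P0:M(2), P1:I | bus: none
[22] P0: load  L0 | P0:S(68), P1:O(68) | bus: none
[23] P0: load  L0 | P0:S(68), P1:O(68) | bus: none
[24] P0: load  L0 | P0:S(68), P1:O(68) | bus: none

state = M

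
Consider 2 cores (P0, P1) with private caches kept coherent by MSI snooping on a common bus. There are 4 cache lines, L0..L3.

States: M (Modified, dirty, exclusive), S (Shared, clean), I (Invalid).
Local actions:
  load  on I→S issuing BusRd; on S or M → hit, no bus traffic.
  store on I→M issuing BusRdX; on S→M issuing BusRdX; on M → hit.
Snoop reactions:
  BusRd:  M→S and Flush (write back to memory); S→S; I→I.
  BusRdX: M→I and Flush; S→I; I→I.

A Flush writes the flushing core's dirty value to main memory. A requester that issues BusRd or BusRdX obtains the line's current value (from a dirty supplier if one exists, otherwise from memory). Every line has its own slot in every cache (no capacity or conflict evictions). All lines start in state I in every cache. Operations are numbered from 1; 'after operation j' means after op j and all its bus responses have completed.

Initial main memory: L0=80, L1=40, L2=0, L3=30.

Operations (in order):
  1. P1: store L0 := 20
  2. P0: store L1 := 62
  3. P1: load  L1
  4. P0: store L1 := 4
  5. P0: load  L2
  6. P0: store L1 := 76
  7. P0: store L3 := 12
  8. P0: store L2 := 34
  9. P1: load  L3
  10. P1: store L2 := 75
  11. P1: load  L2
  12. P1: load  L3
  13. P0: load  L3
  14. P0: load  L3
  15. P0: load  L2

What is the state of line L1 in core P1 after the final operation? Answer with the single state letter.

1. P1: store L0 := 20  bus=[BusRdX]  L0: P0=I P1=M  mem[L0]=80
2. P0: store L1 := 62  bus=[BusRdX]  L1: P0=M P1=I  mem[L1]=40
3. P1: load  L1  bus=[BusRd,Flush]  L1: P0=S P1=S  mem[L1]=62
4. P0: store L1 := 4  bus=[BusRdX]  L1: P0=M P1=I  mem[L1]=62
5. P0: load  L2  bus=[BusRd]  L2: P0=S P1=I  mem[L2]=0
6. P0: store L1 := 76  bus=[-]  L1: P0=M P1=I  mem[L1]=62
7. P0: store L3 := 12  bus=[BusRdX]  L3: P0=M P1=I  mem[L3]=30
8. P0: store L2 := 34  bus=[BusRdX]  L2: P0=M P1=I  mem[L2]=0
9. P1: load  L3  bus=[BusRd,Flush]  L3: P0=S P1=S  mem[L3]=12
10. P1: store L2 := 75  bus=[BusRdX,Flush]  L2: P0=I P1=M  mem[L2]=34
11. P1: load  L2  bus=[-]  L2: P0=I P1=M  mem[L2]=34
12. P1: load  L3  bus=[-]  L3: P0=S P1=S  mem[L3]=12
13. P0: load  L3  bus=[-]  L3: P0=S P1=S  mem[L3]=12
14. P0: load  L3  bus=[-]  L3: P0=S P1=S  mem[L3]=12
15. P0: load  L2  bus=[BusRd,Flush]  L2: P0=S P1=S  mem[L2]=75

state = I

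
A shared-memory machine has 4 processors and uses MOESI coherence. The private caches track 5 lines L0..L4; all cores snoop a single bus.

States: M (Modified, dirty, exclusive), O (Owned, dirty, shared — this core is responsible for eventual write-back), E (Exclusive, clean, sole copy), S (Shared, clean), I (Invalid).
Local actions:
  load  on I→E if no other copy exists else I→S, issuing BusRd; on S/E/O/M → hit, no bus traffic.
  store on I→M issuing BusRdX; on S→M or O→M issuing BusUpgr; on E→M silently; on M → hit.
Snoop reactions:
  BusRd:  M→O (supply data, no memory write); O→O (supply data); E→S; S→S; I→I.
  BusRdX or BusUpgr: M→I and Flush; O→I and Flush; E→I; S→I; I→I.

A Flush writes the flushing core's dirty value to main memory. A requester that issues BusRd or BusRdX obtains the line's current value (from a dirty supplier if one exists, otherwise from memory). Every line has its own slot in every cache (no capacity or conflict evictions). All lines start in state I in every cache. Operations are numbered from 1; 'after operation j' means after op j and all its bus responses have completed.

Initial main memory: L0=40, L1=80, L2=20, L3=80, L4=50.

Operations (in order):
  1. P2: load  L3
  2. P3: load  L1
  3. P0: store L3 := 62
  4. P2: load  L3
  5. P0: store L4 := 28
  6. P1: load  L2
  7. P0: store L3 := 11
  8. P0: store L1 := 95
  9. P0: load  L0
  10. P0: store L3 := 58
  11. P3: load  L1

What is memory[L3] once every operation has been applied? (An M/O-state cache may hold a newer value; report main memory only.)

memory[L3] = 80

1. P2: load  L3  bus=[BusRd]  L3: P0=I P1=I P2=E P3=I  mem[L3]=80
2. P3: load  L1  bus=[BusRd]  L1: P0=I P1=I P2=I P3=E  mem[L1]=80
3. P0: store L3 := 62  bus=[BusRdX]  L3: P0=M P1=I P2=I P3=I  mem[L3]=80
4. P2: load  L3  bus=[BusRd]  L3: P0=O P1=I P2=S P3=I  mem[L3]=80
5. P0: store L4 := 28  bus=[BusRdX]  L4: P0=M P1=I P2=I P3=I  mem[L4]=50
6. P1: load  L2  bus=[BusRd]  L2: P0=I P1=E P2=I P3=I  mem[L2]=20
7. P0: store L3 := 11  bus=[BusUpgr]  L3: P0=M P1=I P2=I P3=I  mem[L3]=80
8. P0: store L1 := 95  bus=[BusRdX]  L1: P0=M P1=I P2=I P3=I  mem[L1]=80
9. P0: load  L0  bus=[BusRd]  L0: P0=E P1=I P2=I P3=I  mem[L0]=40
10. P0: store L3 := 58  bus=[-]  L3: P0=M P1=I P2=I P3=I  mem[L3]=80
11. P3: load  L1  bus=[BusRd]  L1: P0=O P1=I P2=I P3=S  mem[L1]=80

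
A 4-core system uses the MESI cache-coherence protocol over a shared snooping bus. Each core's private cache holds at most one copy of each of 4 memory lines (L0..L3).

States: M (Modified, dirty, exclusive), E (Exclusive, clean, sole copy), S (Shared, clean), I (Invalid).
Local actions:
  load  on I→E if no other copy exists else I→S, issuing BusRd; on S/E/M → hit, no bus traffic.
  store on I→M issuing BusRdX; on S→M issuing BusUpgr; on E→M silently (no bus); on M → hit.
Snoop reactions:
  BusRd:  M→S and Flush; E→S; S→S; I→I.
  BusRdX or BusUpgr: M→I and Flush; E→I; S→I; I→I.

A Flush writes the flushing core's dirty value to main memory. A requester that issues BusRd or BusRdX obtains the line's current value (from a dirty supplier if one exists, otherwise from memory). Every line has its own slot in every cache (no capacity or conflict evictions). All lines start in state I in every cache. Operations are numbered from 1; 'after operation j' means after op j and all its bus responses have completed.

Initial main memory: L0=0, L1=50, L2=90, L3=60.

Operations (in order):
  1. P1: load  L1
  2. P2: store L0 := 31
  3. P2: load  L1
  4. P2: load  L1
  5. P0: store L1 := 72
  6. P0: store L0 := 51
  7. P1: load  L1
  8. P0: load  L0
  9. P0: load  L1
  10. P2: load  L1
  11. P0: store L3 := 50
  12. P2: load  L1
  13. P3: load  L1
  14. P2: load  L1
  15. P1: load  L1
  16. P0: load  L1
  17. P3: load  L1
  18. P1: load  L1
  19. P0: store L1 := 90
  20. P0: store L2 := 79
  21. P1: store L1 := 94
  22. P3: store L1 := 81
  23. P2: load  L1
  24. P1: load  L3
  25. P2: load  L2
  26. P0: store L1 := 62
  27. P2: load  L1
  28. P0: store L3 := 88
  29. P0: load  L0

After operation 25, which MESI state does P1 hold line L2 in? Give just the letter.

state = I

[1] P1: load  L1 | P0:I, P1:E(50), P2:I, P3:I | bus: BusRd
[2] P2: store L0 := 31 | P0:I, P1:I, P2:M(31), P3:I | bus: BusRdX
[3] P2: load  L1 | P0:I, P1:S(50), P2:S(50), P3:I | bus: BusRd
[4] P2: load  L1 | P0:I, P1:S(50), P2:S(50), P3:I | bus: none
[5] P0: store L1 := 72 | P0:M(72), P1:I, P2:I, P3:I | bus: BusRdX
[6] P0: store L0 := 51 | P0:M(51), P1:I, P2:I, P3:I | bus: BusRdX,Flush
[7] P1: load  L1 | P0:S(72), P1:S(72), P2:I, P3:I | bus: BusRd,Flush
[8] P0: load  L0 | P0:M(51), P1:I, P2:I, P3:I | bus: none
[9] P0: load  L1 | P0:S(72), P1:S(72), P2:I, P3:I | bus: none
[10] P2: load  L1 | P0:S(72), P1:S(72), P2:S(72), P3:I | bus: BusRd
[11] P0: store L3 := 50 | P0:M(50), P1:I, P2:I, P3:I | bus: BusRdX
[12] P2: load  L1 | P0:S(72), P1:S(72), P2:S(72), P3:I | bus: none
[13] P3: load  L1 | P0:S(72), P1:S(72), P2:S(72), P3:S(72) | bus: BusRd
[14] P2: load  L1 | P0:S(72), P1:S(72), P2:S(72), P3:S(72) | bus: none
[15] P1: load  L1 | P0:S(72), P1:S(72), P2:S(72), P3:S(72) | bus: none
[16] P0: load  L1 | P0:S(72), P1:S(72), P2:S(72), P3:S(72) | bus: none
[17] P3: load  L1 | P0:S(72), P1:S(72), P2:S(72), P3:S(72) | bus: none
[18] P1: load  L1 | P0:S(72), P1:S(72), P2:S(72), P3:S(72) | bus: none
[19] P0: store L1 := 90 | P0:M(90), P1:I, P2:I, P3:I | bus: BusUpgr
[20] P0: store L2 := 79 | P0:M(79), P1:I, P2:I, P3:I | bus: BusRdX
[21] P1: store L1 := 94 | P0:I, P1:M(94), P2:I, P3:I | bus: BusRdX,Flush
[22] P3: store L1 := 81 | P0:I, P1:I, P2:I, P3:M(81) | bus: BusRdX,Flush
[23] P2: load  L1 | P0:I, P1:I, P2:S(81), P3:S(81) | bus: BusRd,Flush
[24] P1: load  L3 | P0:S(50), P1:S(50), P2:I, P3:I | bus: BusRd,Flush
[25] P2: load  L2 | P0:S(79), P1:I, P2:S(79), P3:I | bus: BusRd,Flush
[26] P0: store L1 := 62 | P0:M(62), P1:I, P2:I, P3:I | bus: BusRdX
[27] P2: load  L1 | P0:S(62), P1:I, P2:S(62), P3:I | bus: BusRd,Flush
[28] P0: store L3 := 88 | P0:M(88), P1:I, P2:I, P3:I | bus: BusUpgr
[29] P0: load  L0 | P0:M(51), P1:I, P2:I, P3:I | bus: none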